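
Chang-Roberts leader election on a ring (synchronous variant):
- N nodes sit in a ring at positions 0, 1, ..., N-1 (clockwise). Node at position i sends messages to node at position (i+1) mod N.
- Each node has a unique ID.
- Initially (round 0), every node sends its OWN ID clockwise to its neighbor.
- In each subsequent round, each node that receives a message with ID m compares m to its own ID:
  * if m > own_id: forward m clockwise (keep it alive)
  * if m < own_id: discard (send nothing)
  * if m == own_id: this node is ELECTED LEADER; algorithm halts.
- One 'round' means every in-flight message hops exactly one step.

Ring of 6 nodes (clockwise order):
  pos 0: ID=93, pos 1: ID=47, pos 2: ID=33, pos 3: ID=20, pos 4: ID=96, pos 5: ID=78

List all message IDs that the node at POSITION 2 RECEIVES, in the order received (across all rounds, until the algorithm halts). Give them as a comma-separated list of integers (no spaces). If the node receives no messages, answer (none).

Answer: 47,93,96

Derivation:
Round 1: pos1(id47) recv 93: fwd; pos2(id33) recv 47: fwd; pos3(id20) recv 33: fwd; pos4(id96) recv 20: drop; pos5(id78) recv 96: fwd; pos0(id93) recv 78: drop
Round 2: pos2(id33) recv 93: fwd; pos3(id20) recv 47: fwd; pos4(id96) recv 33: drop; pos0(id93) recv 96: fwd
Round 3: pos3(id20) recv 93: fwd; pos4(id96) recv 47: drop; pos1(id47) recv 96: fwd
Round 4: pos4(id96) recv 93: drop; pos2(id33) recv 96: fwd
Round 5: pos3(id20) recv 96: fwd
Round 6: pos4(id96) recv 96: ELECTED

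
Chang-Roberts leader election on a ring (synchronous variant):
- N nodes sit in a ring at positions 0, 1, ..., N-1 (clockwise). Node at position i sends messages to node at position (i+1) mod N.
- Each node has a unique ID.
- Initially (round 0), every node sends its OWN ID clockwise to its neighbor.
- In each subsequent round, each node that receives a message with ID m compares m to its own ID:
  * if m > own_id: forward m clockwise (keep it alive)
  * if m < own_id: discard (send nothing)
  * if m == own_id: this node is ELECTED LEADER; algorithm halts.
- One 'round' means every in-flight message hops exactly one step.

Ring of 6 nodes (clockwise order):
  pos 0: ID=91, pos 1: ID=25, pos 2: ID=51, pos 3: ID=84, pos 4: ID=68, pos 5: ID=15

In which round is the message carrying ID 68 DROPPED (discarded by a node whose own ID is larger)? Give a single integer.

Round 1: pos1(id25) recv 91: fwd; pos2(id51) recv 25: drop; pos3(id84) recv 51: drop; pos4(id68) recv 84: fwd; pos5(id15) recv 68: fwd; pos0(id91) recv 15: drop
Round 2: pos2(id51) recv 91: fwd; pos5(id15) recv 84: fwd; pos0(id91) recv 68: drop
Round 3: pos3(id84) recv 91: fwd; pos0(id91) recv 84: drop
Round 4: pos4(id68) recv 91: fwd
Round 5: pos5(id15) recv 91: fwd
Round 6: pos0(id91) recv 91: ELECTED
Message ID 68 originates at pos 4; dropped at pos 0 in round 2

Answer: 2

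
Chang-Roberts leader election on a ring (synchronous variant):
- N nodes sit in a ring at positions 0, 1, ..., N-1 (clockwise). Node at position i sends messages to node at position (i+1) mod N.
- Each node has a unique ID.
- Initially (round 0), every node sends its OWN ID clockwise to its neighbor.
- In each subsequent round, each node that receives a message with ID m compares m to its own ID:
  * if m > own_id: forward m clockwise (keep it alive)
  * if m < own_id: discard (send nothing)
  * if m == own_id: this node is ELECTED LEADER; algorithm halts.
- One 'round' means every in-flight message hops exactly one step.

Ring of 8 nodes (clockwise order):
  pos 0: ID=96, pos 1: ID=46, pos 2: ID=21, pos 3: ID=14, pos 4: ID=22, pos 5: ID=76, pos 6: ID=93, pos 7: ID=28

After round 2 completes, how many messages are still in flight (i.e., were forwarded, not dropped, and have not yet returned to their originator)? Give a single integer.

Round 1: pos1(id46) recv 96: fwd; pos2(id21) recv 46: fwd; pos3(id14) recv 21: fwd; pos4(id22) recv 14: drop; pos5(id76) recv 22: drop; pos6(id93) recv 76: drop; pos7(id28) recv 93: fwd; pos0(id96) recv 28: drop
Round 2: pos2(id21) recv 96: fwd; pos3(id14) recv 46: fwd; pos4(id22) recv 21: drop; pos0(id96) recv 93: drop
After round 2: 2 messages still in flight

Answer: 2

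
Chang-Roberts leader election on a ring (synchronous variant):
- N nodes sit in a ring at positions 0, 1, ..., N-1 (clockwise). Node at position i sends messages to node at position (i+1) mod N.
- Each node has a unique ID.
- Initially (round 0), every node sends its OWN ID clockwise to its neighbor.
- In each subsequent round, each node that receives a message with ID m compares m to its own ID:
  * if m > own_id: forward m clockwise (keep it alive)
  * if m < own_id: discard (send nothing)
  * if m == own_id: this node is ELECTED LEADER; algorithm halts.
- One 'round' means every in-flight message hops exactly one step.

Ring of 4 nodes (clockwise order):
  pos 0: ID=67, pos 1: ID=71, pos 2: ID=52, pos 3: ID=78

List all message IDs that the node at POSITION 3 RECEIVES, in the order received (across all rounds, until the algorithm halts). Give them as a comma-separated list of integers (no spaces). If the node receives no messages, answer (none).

Answer: 52,71,78

Derivation:
Round 1: pos1(id71) recv 67: drop; pos2(id52) recv 71: fwd; pos3(id78) recv 52: drop; pos0(id67) recv 78: fwd
Round 2: pos3(id78) recv 71: drop; pos1(id71) recv 78: fwd
Round 3: pos2(id52) recv 78: fwd
Round 4: pos3(id78) recv 78: ELECTED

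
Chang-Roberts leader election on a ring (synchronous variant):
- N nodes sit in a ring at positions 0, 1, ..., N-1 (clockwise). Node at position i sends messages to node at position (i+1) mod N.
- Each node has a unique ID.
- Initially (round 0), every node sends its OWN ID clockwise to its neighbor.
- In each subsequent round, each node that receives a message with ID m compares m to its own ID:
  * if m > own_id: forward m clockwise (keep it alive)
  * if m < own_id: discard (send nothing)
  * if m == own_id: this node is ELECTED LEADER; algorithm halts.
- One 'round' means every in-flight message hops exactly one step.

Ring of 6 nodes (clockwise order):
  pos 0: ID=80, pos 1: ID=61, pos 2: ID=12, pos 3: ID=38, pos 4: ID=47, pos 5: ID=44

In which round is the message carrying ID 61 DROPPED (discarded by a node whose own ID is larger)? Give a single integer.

Answer: 5

Derivation:
Round 1: pos1(id61) recv 80: fwd; pos2(id12) recv 61: fwd; pos3(id38) recv 12: drop; pos4(id47) recv 38: drop; pos5(id44) recv 47: fwd; pos0(id80) recv 44: drop
Round 2: pos2(id12) recv 80: fwd; pos3(id38) recv 61: fwd; pos0(id80) recv 47: drop
Round 3: pos3(id38) recv 80: fwd; pos4(id47) recv 61: fwd
Round 4: pos4(id47) recv 80: fwd; pos5(id44) recv 61: fwd
Round 5: pos5(id44) recv 80: fwd; pos0(id80) recv 61: drop
Round 6: pos0(id80) recv 80: ELECTED
Message ID 61 originates at pos 1; dropped at pos 0 in round 5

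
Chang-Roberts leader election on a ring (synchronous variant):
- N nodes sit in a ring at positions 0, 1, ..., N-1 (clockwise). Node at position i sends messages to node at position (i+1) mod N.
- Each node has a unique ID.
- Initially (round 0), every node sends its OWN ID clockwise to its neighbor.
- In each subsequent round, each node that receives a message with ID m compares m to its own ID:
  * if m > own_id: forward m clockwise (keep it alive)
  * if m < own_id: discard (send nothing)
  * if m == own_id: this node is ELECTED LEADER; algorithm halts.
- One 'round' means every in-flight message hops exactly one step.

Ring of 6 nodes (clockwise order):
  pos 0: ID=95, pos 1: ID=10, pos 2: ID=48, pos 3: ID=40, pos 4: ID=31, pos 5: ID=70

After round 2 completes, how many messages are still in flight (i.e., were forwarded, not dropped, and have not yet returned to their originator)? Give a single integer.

Round 1: pos1(id10) recv 95: fwd; pos2(id48) recv 10: drop; pos3(id40) recv 48: fwd; pos4(id31) recv 40: fwd; pos5(id70) recv 31: drop; pos0(id95) recv 70: drop
Round 2: pos2(id48) recv 95: fwd; pos4(id31) recv 48: fwd; pos5(id70) recv 40: drop
After round 2: 2 messages still in flight

Answer: 2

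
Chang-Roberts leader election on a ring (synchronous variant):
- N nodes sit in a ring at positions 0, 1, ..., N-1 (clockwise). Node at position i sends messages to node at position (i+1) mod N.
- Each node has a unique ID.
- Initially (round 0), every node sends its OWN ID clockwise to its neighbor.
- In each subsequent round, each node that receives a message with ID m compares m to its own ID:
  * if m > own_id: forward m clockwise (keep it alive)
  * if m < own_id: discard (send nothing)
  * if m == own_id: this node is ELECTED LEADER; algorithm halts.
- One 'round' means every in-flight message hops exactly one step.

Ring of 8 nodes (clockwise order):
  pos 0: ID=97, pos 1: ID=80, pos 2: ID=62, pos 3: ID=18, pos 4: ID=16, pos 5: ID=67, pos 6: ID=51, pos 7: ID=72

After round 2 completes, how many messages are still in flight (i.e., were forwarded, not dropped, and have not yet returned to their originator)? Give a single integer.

Round 1: pos1(id80) recv 97: fwd; pos2(id62) recv 80: fwd; pos3(id18) recv 62: fwd; pos4(id16) recv 18: fwd; pos5(id67) recv 16: drop; pos6(id51) recv 67: fwd; pos7(id72) recv 51: drop; pos0(id97) recv 72: drop
Round 2: pos2(id62) recv 97: fwd; pos3(id18) recv 80: fwd; pos4(id16) recv 62: fwd; pos5(id67) recv 18: drop; pos7(id72) recv 67: drop
After round 2: 3 messages still in flight

Answer: 3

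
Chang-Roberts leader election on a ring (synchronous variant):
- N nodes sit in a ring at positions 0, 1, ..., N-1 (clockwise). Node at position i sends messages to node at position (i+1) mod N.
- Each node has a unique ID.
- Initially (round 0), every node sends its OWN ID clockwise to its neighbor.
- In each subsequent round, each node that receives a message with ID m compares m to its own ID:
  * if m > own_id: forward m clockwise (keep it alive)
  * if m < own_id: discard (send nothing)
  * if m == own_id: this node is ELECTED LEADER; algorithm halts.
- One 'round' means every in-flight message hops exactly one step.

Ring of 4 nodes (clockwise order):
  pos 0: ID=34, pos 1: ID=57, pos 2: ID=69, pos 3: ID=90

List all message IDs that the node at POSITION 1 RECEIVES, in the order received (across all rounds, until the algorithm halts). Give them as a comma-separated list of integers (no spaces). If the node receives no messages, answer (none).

Round 1: pos1(id57) recv 34: drop; pos2(id69) recv 57: drop; pos3(id90) recv 69: drop; pos0(id34) recv 90: fwd
Round 2: pos1(id57) recv 90: fwd
Round 3: pos2(id69) recv 90: fwd
Round 4: pos3(id90) recv 90: ELECTED

Answer: 34,90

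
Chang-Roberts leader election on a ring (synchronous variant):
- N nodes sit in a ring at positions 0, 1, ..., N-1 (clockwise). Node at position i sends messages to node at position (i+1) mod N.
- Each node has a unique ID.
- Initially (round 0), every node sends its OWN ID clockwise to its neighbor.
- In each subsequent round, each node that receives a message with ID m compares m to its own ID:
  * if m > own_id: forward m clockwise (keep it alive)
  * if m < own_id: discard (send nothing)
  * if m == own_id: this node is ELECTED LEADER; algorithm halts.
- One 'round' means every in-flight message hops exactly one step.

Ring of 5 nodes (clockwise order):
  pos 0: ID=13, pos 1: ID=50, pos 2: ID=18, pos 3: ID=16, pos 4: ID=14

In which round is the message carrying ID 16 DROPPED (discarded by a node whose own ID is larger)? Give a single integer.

Answer: 3

Derivation:
Round 1: pos1(id50) recv 13: drop; pos2(id18) recv 50: fwd; pos3(id16) recv 18: fwd; pos4(id14) recv 16: fwd; pos0(id13) recv 14: fwd
Round 2: pos3(id16) recv 50: fwd; pos4(id14) recv 18: fwd; pos0(id13) recv 16: fwd; pos1(id50) recv 14: drop
Round 3: pos4(id14) recv 50: fwd; pos0(id13) recv 18: fwd; pos1(id50) recv 16: drop
Round 4: pos0(id13) recv 50: fwd; pos1(id50) recv 18: drop
Round 5: pos1(id50) recv 50: ELECTED
Message ID 16 originates at pos 3; dropped at pos 1 in round 3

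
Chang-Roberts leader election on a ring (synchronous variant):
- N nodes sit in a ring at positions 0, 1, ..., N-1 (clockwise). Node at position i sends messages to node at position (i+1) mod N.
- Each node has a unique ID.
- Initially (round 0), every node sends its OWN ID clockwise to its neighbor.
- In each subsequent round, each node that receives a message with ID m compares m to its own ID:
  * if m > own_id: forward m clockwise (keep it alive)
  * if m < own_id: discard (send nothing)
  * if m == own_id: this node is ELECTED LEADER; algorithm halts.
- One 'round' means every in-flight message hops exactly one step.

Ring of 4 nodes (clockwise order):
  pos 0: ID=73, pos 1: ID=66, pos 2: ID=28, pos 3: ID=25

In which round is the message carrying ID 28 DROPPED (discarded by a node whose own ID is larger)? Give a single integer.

Round 1: pos1(id66) recv 73: fwd; pos2(id28) recv 66: fwd; pos3(id25) recv 28: fwd; pos0(id73) recv 25: drop
Round 2: pos2(id28) recv 73: fwd; pos3(id25) recv 66: fwd; pos0(id73) recv 28: drop
Round 3: pos3(id25) recv 73: fwd; pos0(id73) recv 66: drop
Round 4: pos0(id73) recv 73: ELECTED
Message ID 28 originates at pos 2; dropped at pos 0 in round 2

Answer: 2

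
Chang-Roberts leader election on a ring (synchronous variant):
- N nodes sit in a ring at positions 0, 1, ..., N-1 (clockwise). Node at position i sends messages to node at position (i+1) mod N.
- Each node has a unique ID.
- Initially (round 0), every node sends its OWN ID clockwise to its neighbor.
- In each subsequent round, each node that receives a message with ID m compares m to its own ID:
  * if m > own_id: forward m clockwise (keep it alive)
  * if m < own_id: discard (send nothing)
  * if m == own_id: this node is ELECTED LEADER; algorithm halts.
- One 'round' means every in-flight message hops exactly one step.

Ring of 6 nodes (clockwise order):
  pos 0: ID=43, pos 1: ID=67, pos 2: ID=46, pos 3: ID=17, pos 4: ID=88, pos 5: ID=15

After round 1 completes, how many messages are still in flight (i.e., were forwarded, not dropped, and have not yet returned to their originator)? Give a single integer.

Answer: 3

Derivation:
Round 1: pos1(id67) recv 43: drop; pos2(id46) recv 67: fwd; pos3(id17) recv 46: fwd; pos4(id88) recv 17: drop; pos5(id15) recv 88: fwd; pos0(id43) recv 15: drop
After round 1: 3 messages still in flight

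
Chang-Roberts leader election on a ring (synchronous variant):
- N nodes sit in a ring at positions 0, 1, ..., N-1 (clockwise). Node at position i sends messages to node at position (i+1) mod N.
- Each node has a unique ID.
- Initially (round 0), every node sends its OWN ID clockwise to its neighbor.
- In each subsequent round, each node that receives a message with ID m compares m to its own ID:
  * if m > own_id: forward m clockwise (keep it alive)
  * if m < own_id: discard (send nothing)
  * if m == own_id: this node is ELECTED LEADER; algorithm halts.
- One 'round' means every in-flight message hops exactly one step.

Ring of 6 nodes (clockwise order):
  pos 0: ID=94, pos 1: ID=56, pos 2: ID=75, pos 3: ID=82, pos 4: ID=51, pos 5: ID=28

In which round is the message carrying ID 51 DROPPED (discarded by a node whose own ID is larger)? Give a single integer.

Round 1: pos1(id56) recv 94: fwd; pos2(id75) recv 56: drop; pos3(id82) recv 75: drop; pos4(id51) recv 82: fwd; pos5(id28) recv 51: fwd; pos0(id94) recv 28: drop
Round 2: pos2(id75) recv 94: fwd; pos5(id28) recv 82: fwd; pos0(id94) recv 51: drop
Round 3: pos3(id82) recv 94: fwd; pos0(id94) recv 82: drop
Round 4: pos4(id51) recv 94: fwd
Round 5: pos5(id28) recv 94: fwd
Round 6: pos0(id94) recv 94: ELECTED
Message ID 51 originates at pos 4; dropped at pos 0 in round 2

Answer: 2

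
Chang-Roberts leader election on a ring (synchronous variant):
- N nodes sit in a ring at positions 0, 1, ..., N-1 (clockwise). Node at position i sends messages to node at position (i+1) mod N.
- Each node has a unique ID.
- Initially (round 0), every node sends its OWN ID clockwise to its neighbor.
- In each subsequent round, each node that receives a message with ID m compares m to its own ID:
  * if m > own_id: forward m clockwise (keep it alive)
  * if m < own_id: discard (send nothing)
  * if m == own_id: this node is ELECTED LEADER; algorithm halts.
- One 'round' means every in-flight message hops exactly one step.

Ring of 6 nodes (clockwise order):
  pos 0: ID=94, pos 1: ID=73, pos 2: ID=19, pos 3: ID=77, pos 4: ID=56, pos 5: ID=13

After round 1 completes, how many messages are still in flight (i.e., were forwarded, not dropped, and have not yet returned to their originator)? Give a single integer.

Round 1: pos1(id73) recv 94: fwd; pos2(id19) recv 73: fwd; pos3(id77) recv 19: drop; pos4(id56) recv 77: fwd; pos5(id13) recv 56: fwd; pos0(id94) recv 13: drop
After round 1: 4 messages still in flight

Answer: 4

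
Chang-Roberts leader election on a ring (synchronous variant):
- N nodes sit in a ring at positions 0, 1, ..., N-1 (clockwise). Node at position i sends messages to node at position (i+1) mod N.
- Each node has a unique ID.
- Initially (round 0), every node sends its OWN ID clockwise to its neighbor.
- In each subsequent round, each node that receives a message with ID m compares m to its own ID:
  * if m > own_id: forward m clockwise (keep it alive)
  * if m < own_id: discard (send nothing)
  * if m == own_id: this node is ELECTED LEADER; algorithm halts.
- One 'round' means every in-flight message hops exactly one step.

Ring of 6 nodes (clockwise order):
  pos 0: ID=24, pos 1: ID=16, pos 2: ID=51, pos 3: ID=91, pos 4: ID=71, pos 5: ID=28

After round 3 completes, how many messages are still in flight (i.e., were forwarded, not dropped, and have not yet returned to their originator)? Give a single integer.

Answer: 2

Derivation:
Round 1: pos1(id16) recv 24: fwd; pos2(id51) recv 16: drop; pos3(id91) recv 51: drop; pos4(id71) recv 91: fwd; pos5(id28) recv 71: fwd; pos0(id24) recv 28: fwd
Round 2: pos2(id51) recv 24: drop; pos5(id28) recv 91: fwd; pos0(id24) recv 71: fwd; pos1(id16) recv 28: fwd
Round 3: pos0(id24) recv 91: fwd; pos1(id16) recv 71: fwd; pos2(id51) recv 28: drop
After round 3: 2 messages still in flight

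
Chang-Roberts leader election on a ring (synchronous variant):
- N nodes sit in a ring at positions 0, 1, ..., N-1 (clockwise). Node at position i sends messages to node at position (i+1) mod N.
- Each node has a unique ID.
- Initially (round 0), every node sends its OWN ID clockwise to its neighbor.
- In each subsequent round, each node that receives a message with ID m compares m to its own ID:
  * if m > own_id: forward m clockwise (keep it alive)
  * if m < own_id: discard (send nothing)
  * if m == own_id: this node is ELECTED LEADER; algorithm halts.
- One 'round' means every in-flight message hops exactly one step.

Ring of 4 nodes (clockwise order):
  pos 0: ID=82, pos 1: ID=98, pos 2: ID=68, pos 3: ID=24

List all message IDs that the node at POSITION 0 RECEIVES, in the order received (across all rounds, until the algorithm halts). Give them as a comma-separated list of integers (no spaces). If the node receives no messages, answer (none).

Round 1: pos1(id98) recv 82: drop; pos2(id68) recv 98: fwd; pos3(id24) recv 68: fwd; pos0(id82) recv 24: drop
Round 2: pos3(id24) recv 98: fwd; pos0(id82) recv 68: drop
Round 3: pos0(id82) recv 98: fwd
Round 4: pos1(id98) recv 98: ELECTED

Answer: 24,68,98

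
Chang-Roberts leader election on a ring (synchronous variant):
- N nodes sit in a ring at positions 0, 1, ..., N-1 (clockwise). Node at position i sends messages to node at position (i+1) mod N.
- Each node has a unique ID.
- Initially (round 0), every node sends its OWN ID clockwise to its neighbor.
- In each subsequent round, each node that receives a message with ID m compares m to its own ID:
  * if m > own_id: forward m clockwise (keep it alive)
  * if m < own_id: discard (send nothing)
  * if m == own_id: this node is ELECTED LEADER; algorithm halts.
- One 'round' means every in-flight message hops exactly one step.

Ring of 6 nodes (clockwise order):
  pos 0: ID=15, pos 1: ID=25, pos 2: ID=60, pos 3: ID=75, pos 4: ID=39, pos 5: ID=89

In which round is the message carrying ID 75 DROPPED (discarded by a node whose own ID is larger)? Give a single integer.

Round 1: pos1(id25) recv 15: drop; pos2(id60) recv 25: drop; pos3(id75) recv 60: drop; pos4(id39) recv 75: fwd; pos5(id89) recv 39: drop; pos0(id15) recv 89: fwd
Round 2: pos5(id89) recv 75: drop; pos1(id25) recv 89: fwd
Round 3: pos2(id60) recv 89: fwd
Round 4: pos3(id75) recv 89: fwd
Round 5: pos4(id39) recv 89: fwd
Round 6: pos5(id89) recv 89: ELECTED
Message ID 75 originates at pos 3; dropped at pos 5 in round 2

Answer: 2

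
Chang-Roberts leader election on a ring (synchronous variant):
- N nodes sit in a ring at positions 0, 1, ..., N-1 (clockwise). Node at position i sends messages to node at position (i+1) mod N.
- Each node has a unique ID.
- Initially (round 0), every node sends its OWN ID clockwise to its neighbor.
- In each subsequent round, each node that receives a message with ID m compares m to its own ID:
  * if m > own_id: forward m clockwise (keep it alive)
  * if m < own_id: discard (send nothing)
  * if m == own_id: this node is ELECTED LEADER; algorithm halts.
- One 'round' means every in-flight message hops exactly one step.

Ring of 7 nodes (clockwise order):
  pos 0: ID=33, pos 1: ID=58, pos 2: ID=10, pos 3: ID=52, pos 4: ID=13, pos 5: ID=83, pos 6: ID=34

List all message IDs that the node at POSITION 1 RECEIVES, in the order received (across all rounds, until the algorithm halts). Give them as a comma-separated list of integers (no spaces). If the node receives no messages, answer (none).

Answer: 33,34,83

Derivation:
Round 1: pos1(id58) recv 33: drop; pos2(id10) recv 58: fwd; pos3(id52) recv 10: drop; pos4(id13) recv 52: fwd; pos5(id83) recv 13: drop; pos6(id34) recv 83: fwd; pos0(id33) recv 34: fwd
Round 2: pos3(id52) recv 58: fwd; pos5(id83) recv 52: drop; pos0(id33) recv 83: fwd; pos1(id58) recv 34: drop
Round 3: pos4(id13) recv 58: fwd; pos1(id58) recv 83: fwd
Round 4: pos5(id83) recv 58: drop; pos2(id10) recv 83: fwd
Round 5: pos3(id52) recv 83: fwd
Round 6: pos4(id13) recv 83: fwd
Round 7: pos5(id83) recv 83: ELECTED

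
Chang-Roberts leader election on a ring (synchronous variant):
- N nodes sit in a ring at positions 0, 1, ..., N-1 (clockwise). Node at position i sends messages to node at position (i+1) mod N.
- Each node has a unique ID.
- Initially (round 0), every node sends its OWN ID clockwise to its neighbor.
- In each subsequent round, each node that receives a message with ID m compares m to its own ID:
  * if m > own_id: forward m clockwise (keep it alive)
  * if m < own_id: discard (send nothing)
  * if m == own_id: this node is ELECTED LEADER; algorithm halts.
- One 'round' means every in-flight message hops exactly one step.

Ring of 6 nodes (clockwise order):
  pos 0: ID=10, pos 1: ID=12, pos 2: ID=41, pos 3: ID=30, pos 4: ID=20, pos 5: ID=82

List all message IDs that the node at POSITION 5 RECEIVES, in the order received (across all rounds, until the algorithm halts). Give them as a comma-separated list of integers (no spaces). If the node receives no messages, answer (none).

Answer: 20,30,41,82

Derivation:
Round 1: pos1(id12) recv 10: drop; pos2(id41) recv 12: drop; pos3(id30) recv 41: fwd; pos4(id20) recv 30: fwd; pos5(id82) recv 20: drop; pos0(id10) recv 82: fwd
Round 2: pos4(id20) recv 41: fwd; pos5(id82) recv 30: drop; pos1(id12) recv 82: fwd
Round 3: pos5(id82) recv 41: drop; pos2(id41) recv 82: fwd
Round 4: pos3(id30) recv 82: fwd
Round 5: pos4(id20) recv 82: fwd
Round 6: pos5(id82) recv 82: ELECTED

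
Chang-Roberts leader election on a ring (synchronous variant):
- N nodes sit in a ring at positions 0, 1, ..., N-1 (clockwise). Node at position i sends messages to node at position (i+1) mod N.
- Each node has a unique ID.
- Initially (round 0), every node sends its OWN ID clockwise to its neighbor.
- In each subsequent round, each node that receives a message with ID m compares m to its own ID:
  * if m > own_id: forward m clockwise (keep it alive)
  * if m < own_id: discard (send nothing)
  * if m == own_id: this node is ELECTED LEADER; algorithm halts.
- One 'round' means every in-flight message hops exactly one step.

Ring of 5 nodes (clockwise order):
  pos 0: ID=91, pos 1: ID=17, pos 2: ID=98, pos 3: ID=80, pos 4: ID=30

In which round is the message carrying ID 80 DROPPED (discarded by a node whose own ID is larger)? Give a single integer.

Answer: 2

Derivation:
Round 1: pos1(id17) recv 91: fwd; pos2(id98) recv 17: drop; pos3(id80) recv 98: fwd; pos4(id30) recv 80: fwd; pos0(id91) recv 30: drop
Round 2: pos2(id98) recv 91: drop; pos4(id30) recv 98: fwd; pos0(id91) recv 80: drop
Round 3: pos0(id91) recv 98: fwd
Round 4: pos1(id17) recv 98: fwd
Round 5: pos2(id98) recv 98: ELECTED
Message ID 80 originates at pos 3; dropped at pos 0 in round 2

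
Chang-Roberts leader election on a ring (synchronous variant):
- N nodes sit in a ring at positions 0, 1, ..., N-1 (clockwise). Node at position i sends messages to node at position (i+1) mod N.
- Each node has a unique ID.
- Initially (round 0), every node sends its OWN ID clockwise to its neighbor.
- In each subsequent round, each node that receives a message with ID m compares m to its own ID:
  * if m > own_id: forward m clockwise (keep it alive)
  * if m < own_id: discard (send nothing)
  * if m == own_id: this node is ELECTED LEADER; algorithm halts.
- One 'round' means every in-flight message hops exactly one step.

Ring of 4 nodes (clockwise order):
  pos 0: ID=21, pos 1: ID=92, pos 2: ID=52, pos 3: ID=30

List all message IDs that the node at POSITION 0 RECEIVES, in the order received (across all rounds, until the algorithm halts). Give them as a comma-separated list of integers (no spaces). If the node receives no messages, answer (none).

Answer: 30,52,92

Derivation:
Round 1: pos1(id92) recv 21: drop; pos2(id52) recv 92: fwd; pos3(id30) recv 52: fwd; pos0(id21) recv 30: fwd
Round 2: pos3(id30) recv 92: fwd; pos0(id21) recv 52: fwd; pos1(id92) recv 30: drop
Round 3: pos0(id21) recv 92: fwd; pos1(id92) recv 52: drop
Round 4: pos1(id92) recv 92: ELECTED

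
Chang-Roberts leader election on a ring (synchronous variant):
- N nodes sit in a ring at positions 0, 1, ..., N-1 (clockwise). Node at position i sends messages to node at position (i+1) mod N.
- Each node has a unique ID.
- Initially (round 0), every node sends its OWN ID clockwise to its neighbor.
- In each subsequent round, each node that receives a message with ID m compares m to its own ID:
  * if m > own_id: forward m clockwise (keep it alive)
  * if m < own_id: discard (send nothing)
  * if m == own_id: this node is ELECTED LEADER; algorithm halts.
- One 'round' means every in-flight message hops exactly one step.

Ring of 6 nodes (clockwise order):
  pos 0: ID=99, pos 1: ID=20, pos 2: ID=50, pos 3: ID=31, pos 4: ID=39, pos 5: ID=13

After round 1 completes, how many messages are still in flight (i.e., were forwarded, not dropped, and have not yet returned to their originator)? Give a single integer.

Round 1: pos1(id20) recv 99: fwd; pos2(id50) recv 20: drop; pos3(id31) recv 50: fwd; pos4(id39) recv 31: drop; pos5(id13) recv 39: fwd; pos0(id99) recv 13: drop
After round 1: 3 messages still in flight

Answer: 3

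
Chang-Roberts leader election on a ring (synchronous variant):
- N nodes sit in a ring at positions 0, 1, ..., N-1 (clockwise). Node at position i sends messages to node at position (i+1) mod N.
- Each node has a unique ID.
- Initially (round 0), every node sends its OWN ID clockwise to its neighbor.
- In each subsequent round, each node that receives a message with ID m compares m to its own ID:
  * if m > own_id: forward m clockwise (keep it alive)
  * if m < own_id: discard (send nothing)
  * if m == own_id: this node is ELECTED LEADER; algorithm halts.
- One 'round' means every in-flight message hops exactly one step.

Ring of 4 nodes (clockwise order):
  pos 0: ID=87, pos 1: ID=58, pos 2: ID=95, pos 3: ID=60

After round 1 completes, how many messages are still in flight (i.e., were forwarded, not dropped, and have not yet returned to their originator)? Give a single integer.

Answer: 2

Derivation:
Round 1: pos1(id58) recv 87: fwd; pos2(id95) recv 58: drop; pos3(id60) recv 95: fwd; pos0(id87) recv 60: drop
After round 1: 2 messages still in flight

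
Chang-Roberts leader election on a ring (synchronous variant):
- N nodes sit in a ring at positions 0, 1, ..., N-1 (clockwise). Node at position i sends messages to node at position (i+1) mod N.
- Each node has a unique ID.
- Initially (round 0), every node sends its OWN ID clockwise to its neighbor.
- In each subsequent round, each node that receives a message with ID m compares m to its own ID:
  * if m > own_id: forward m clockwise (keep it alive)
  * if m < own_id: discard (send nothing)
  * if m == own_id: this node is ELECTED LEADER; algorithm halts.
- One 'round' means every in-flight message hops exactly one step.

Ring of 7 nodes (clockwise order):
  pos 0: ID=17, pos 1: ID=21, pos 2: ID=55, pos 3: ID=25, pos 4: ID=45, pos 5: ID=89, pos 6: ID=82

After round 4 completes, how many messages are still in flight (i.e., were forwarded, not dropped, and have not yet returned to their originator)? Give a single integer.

Answer: 2

Derivation:
Round 1: pos1(id21) recv 17: drop; pos2(id55) recv 21: drop; pos3(id25) recv 55: fwd; pos4(id45) recv 25: drop; pos5(id89) recv 45: drop; pos6(id82) recv 89: fwd; pos0(id17) recv 82: fwd
Round 2: pos4(id45) recv 55: fwd; pos0(id17) recv 89: fwd; pos1(id21) recv 82: fwd
Round 3: pos5(id89) recv 55: drop; pos1(id21) recv 89: fwd; pos2(id55) recv 82: fwd
Round 4: pos2(id55) recv 89: fwd; pos3(id25) recv 82: fwd
After round 4: 2 messages still in flight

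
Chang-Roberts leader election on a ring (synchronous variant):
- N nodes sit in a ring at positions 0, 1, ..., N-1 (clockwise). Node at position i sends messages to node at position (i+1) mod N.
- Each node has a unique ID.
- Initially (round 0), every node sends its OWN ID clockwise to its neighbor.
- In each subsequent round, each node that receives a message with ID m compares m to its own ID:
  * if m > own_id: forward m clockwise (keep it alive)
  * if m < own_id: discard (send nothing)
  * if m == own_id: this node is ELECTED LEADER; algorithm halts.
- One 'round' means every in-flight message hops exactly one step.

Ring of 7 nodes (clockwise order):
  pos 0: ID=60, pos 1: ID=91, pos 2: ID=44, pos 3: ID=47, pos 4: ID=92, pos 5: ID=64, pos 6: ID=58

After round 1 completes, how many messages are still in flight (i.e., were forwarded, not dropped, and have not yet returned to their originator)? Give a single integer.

Round 1: pos1(id91) recv 60: drop; pos2(id44) recv 91: fwd; pos3(id47) recv 44: drop; pos4(id92) recv 47: drop; pos5(id64) recv 92: fwd; pos6(id58) recv 64: fwd; pos0(id60) recv 58: drop
After round 1: 3 messages still in flight

Answer: 3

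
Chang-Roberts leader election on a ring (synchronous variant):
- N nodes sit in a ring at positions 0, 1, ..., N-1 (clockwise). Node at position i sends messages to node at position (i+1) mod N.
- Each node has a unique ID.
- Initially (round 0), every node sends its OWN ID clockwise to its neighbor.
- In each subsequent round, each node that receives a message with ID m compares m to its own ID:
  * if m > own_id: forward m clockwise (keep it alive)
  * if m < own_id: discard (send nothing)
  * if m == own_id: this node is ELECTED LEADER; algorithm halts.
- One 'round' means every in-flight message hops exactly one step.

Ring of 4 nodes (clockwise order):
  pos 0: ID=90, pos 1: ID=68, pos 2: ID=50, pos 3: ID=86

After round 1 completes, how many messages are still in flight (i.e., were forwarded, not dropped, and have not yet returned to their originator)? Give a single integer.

Answer: 2

Derivation:
Round 1: pos1(id68) recv 90: fwd; pos2(id50) recv 68: fwd; pos3(id86) recv 50: drop; pos0(id90) recv 86: drop
After round 1: 2 messages still in flight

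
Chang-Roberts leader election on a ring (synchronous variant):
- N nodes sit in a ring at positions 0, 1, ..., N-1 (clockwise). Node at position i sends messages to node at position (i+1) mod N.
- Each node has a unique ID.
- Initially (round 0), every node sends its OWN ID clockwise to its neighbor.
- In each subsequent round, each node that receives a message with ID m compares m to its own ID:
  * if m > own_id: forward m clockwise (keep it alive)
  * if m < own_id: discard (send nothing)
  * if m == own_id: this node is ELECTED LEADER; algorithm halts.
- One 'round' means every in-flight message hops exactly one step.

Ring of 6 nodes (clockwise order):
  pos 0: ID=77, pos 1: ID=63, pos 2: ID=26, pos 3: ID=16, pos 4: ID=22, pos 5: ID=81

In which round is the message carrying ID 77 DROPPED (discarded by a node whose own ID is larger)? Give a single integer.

Round 1: pos1(id63) recv 77: fwd; pos2(id26) recv 63: fwd; pos3(id16) recv 26: fwd; pos4(id22) recv 16: drop; pos5(id81) recv 22: drop; pos0(id77) recv 81: fwd
Round 2: pos2(id26) recv 77: fwd; pos3(id16) recv 63: fwd; pos4(id22) recv 26: fwd; pos1(id63) recv 81: fwd
Round 3: pos3(id16) recv 77: fwd; pos4(id22) recv 63: fwd; pos5(id81) recv 26: drop; pos2(id26) recv 81: fwd
Round 4: pos4(id22) recv 77: fwd; pos5(id81) recv 63: drop; pos3(id16) recv 81: fwd
Round 5: pos5(id81) recv 77: drop; pos4(id22) recv 81: fwd
Round 6: pos5(id81) recv 81: ELECTED
Message ID 77 originates at pos 0; dropped at pos 5 in round 5

Answer: 5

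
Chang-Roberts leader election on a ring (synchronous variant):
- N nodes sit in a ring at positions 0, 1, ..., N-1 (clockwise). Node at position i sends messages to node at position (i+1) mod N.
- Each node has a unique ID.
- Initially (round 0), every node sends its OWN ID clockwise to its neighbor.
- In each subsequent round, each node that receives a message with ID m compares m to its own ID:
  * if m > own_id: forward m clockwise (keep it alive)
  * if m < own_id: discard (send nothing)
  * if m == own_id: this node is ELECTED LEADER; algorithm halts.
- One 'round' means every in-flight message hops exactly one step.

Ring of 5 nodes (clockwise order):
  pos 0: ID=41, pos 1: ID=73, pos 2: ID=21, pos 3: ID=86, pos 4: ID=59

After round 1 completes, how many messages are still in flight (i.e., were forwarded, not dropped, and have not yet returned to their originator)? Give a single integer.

Round 1: pos1(id73) recv 41: drop; pos2(id21) recv 73: fwd; pos3(id86) recv 21: drop; pos4(id59) recv 86: fwd; pos0(id41) recv 59: fwd
After round 1: 3 messages still in flight

Answer: 3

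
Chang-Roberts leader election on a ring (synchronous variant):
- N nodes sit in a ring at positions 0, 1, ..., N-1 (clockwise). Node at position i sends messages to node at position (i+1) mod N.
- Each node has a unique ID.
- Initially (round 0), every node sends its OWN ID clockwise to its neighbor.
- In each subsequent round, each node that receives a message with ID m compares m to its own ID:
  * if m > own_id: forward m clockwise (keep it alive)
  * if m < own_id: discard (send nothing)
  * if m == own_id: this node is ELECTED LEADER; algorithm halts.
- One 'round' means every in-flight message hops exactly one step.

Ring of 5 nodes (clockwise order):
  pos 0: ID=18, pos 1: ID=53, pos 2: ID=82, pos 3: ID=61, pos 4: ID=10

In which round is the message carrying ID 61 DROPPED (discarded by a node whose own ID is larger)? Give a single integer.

Round 1: pos1(id53) recv 18: drop; pos2(id82) recv 53: drop; pos3(id61) recv 82: fwd; pos4(id10) recv 61: fwd; pos0(id18) recv 10: drop
Round 2: pos4(id10) recv 82: fwd; pos0(id18) recv 61: fwd
Round 3: pos0(id18) recv 82: fwd; pos1(id53) recv 61: fwd
Round 4: pos1(id53) recv 82: fwd; pos2(id82) recv 61: drop
Round 5: pos2(id82) recv 82: ELECTED
Message ID 61 originates at pos 3; dropped at pos 2 in round 4

Answer: 4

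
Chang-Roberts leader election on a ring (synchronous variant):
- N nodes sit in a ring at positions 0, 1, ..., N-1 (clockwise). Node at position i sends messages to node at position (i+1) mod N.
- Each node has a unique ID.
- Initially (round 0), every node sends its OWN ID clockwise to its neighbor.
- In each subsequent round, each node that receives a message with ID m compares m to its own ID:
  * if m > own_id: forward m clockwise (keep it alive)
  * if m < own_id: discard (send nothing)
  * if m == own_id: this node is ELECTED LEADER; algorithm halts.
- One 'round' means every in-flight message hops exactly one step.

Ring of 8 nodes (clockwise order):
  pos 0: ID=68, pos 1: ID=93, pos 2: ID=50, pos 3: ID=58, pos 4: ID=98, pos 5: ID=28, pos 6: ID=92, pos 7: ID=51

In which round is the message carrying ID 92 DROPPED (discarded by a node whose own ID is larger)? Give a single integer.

Round 1: pos1(id93) recv 68: drop; pos2(id50) recv 93: fwd; pos3(id58) recv 50: drop; pos4(id98) recv 58: drop; pos5(id28) recv 98: fwd; pos6(id92) recv 28: drop; pos7(id51) recv 92: fwd; pos0(id68) recv 51: drop
Round 2: pos3(id58) recv 93: fwd; pos6(id92) recv 98: fwd; pos0(id68) recv 92: fwd
Round 3: pos4(id98) recv 93: drop; pos7(id51) recv 98: fwd; pos1(id93) recv 92: drop
Round 4: pos0(id68) recv 98: fwd
Round 5: pos1(id93) recv 98: fwd
Round 6: pos2(id50) recv 98: fwd
Round 7: pos3(id58) recv 98: fwd
Round 8: pos4(id98) recv 98: ELECTED
Message ID 92 originates at pos 6; dropped at pos 1 in round 3

Answer: 3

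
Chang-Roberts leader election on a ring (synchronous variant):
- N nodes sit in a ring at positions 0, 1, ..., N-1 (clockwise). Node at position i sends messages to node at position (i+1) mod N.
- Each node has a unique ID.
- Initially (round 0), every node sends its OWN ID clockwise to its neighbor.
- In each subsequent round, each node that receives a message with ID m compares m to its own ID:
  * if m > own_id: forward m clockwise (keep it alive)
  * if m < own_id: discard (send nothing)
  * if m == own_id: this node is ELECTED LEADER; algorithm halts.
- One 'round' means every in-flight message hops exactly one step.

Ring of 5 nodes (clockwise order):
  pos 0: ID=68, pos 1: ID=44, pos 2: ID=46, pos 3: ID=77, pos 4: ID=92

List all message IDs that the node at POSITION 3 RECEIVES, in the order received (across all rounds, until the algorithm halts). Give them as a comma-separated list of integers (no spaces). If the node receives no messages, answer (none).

Round 1: pos1(id44) recv 68: fwd; pos2(id46) recv 44: drop; pos3(id77) recv 46: drop; pos4(id92) recv 77: drop; pos0(id68) recv 92: fwd
Round 2: pos2(id46) recv 68: fwd; pos1(id44) recv 92: fwd
Round 3: pos3(id77) recv 68: drop; pos2(id46) recv 92: fwd
Round 4: pos3(id77) recv 92: fwd
Round 5: pos4(id92) recv 92: ELECTED

Answer: 46,68,92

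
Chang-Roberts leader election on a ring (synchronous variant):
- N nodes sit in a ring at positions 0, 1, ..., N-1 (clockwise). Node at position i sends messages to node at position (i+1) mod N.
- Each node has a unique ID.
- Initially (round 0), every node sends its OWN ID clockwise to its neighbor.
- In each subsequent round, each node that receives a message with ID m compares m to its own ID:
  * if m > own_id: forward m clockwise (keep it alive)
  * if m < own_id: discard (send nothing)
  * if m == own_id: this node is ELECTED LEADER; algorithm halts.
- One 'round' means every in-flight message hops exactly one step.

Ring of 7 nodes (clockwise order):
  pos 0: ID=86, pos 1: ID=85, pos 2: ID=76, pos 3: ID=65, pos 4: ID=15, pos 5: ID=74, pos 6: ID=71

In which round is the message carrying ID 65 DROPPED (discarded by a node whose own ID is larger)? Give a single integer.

Round 1: pos1(id85) recv 86: fwd; pos2(id76) recv 85: fwd; pos3(id65) recv 76: fwd; pos4(id15) recv 65: fwd; pos5(id74) recv 15: drop; pos6(id71) recv 74: fwd; pos0(id86) recv 71: drop
Round 2: pos2(id76) recv 86: fwd; pos3(id65) recv 85: fwd; pos4(id15) recv 76: fwd; pos5(id74) recv 65: drop; pos0(id86) recv 74: drop
Round 3: pos3(id65) recv 86: fwd; pos4(id15) recv 85: fwd; pos5(id74) recv 76: fwd
Round 4: pos4(id15) recv 86: fwd; pos5(id74) recv 85: fwd; pos6(id71) recv 76: fwd
Round 5: pos5(id74) recv 86: fwd; pos6(id71) recv 85: fwd; pos0(id86) recv 76: drop
Round 6: pos6(id71) recv 86: fwd; pos0(id86) recv 85: drop
Round 7: pos0(id86) recv 86: ELECTED
Message ID 65 originates at pos 3; dropped at pos 5 in round 2

Answer: 2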